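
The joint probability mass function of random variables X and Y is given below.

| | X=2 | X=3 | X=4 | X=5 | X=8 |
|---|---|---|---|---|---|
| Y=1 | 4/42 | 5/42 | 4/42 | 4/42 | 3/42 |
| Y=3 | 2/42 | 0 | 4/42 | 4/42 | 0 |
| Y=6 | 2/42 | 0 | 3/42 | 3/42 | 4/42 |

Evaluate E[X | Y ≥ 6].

P(Y ≥ 6) = 2/7.
Summing X·P(X=x,Y=y) over the conditioning event gives 3/2.
E[X | Y ≥ 6] = (3/2) / (2/7) = 21/4.

21/4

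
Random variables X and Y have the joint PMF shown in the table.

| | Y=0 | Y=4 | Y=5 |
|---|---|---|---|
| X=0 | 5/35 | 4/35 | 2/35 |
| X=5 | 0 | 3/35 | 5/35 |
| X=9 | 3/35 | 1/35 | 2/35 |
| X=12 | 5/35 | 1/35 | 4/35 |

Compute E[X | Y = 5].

7

P(Y = 5) = 13/35.
Σ X·P over the event = 0·(2/35) + 5·(5/35) + 9·(2/35) + 12·(4/35) = 13/5.
E[X | Y = 5] = (13/5) / (13/35) = 7.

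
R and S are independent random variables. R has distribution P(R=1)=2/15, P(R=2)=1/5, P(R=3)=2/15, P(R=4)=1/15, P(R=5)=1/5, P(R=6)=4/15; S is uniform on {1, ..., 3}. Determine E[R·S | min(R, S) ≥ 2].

P(min(R, S) ≥ 2) = 26/45.
Summing RS·P(x,y) over outcomes with min(R, S) ≥ 2 gives 55/9.
E[R·S | min(R, S) ≥ 2] = (55/9) / (26/45) = 275/26.

275/26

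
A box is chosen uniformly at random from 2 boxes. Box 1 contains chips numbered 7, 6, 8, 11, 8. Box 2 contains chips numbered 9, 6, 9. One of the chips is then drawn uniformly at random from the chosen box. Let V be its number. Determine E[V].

8

E[V | box 1] = (7+6+8+11+8)/5 = 8.
E[V | box 2] = (9+6+9)/3 = 8.
E[V] = (1/2)·(8) + (1/2)·(8) = 8.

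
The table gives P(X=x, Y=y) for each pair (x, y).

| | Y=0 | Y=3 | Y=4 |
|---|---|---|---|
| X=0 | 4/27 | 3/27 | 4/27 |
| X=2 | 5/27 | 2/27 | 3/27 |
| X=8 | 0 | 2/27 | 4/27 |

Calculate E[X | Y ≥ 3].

P(Y ≥ 3) = 2/3.
Σ X·P over the event = 0·(3/27) + 0·(4/27) + 2·(2/27) + 2·(3/27) + 8·(2/27) + 8·(4/27) = 58/27.
E[X | Y ≥ 3] = (58/27) / (2/3) = 29/9.

29/9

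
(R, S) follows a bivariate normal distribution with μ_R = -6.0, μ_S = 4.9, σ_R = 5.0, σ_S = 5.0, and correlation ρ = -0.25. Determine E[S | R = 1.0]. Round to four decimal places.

The regression of S on R has slope ρ·σ_S/σ_R and passes through (μ_R, μ_S).
E[S | R=1.0] = 4.9 + (-0.25)·(5.0/5.0)·(1.0 − (-6.0)) = 4.9 + (-0.25)·(7) = 3.1500.

3.1500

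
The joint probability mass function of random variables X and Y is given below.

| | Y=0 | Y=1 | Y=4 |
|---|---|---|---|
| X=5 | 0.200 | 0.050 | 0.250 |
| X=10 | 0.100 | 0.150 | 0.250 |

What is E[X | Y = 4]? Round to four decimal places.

P(Y = 4) = 0.500.
Σ X·P over the event = 5·(0.250) + 10·(0.250) = 3.750.
E[X | Y = 4] = (3.750) / (0.500) = 7.5000.

7.5000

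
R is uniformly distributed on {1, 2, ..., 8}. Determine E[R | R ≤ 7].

Given R ≤ 7, R is equally likely to be any of {1, 2, 3, 4, 5, 6, 7}.
E[R | R ≤ 7] = (1 + 2 + 3 + 4 + 5 + 6 + 7) / 7 = 4.

4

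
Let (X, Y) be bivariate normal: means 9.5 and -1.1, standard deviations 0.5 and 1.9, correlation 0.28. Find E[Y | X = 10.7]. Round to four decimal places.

E[Y | X=x] = μ_Y + ρ(σ_Y/σ_X)(x − μ_X) for jointly normal variables.
E[Y | X=10.7] = -1.1 + (0.28)·(1.9/0.5)·(10.7 − (9.5)) = -1.1 + (1.064)·(1.2) = 0.1768.

0.1768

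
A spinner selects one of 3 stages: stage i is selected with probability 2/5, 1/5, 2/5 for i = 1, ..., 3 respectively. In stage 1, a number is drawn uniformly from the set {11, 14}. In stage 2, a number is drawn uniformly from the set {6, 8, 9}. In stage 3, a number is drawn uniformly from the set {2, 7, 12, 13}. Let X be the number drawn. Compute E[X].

149/15

E[X | stage 1] = (11+14)/2 = 25/2.
E[X | stage 2] = (6+8+9)/3 = 23/3.
E[X | stage 3] = (2+7+12+13)/4 = 17/2.
By the law of total expectation,
E[X] = (2/5)·(25/2) + (1/5)·(23/3) + (2/5)·(17/2) = 149/15.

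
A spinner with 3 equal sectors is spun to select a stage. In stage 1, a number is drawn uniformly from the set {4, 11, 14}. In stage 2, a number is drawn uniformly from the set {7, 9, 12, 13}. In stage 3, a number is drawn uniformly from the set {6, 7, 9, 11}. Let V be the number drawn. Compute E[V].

169/18

E[V | stage 1] = (4+11+14)/3 = 29/3.
E[V | stage 2] = (7+9+12+13)/4 = 41/4.
E[V | stage 3] = (6+7+9+11)/4 = 33/4.
E[V] = (1/3)·(29/3) + (1/3)·(41/4) + (1/3)·(33/4) = 169/18.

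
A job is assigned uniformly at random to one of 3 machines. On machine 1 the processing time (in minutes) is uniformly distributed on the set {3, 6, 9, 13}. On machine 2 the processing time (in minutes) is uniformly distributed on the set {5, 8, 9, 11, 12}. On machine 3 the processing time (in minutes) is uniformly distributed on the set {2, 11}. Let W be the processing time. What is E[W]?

E[W | machine 1] = (3+6+9+13)/4 = 31/4.
E[W | machine 2] = (5+8+9+11+12)/5 = 9.
E[W | machine 3] = (2+11)/2 = 13/2.
By the law of total expectation,
E[W] = (1/3)·(31/4) + (1/3)·(9) + (1/3)·(13/2) = 31/4.

31/4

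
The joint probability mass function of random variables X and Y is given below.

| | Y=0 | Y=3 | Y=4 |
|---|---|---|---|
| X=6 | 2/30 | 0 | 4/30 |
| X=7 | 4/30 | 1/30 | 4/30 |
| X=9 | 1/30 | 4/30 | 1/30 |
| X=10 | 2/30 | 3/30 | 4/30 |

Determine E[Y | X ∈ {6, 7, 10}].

5/2

P(X ∈ {6, 7, 10}) = 4/5.
Σ Y·P over the event = 0·(2/30) + 4·(4/30) + 0·(4/30) + 3·(1/30) + 4·(4/30) + 0·(2/30) + 3·(3/30) + 4·(4/30) = 2.
E[Y | X ∈ {6, 7, 10}] = (2) / (4/5) = 5/2.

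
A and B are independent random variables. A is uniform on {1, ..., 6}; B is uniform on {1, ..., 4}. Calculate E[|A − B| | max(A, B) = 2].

Outcomes with max(A, B) = 2: (1,2), (2,1), (2,2), each with probability 1/24.
E[|A − B| | max(A, B) = 2] = (1 + 1 + 0) / 3 = 2/3.

2/3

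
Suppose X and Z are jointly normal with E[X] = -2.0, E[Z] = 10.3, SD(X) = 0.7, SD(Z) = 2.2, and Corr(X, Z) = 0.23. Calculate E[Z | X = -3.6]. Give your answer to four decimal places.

For a bivariate normal, E[Z | X=x] = μ_Z + ρ·(σ_Z/σ_X)·(x − μ_X).
E[Z | X=-3.6] = 10.3 + (0.23)·(2.2/0.7)·(-3.6 − (-2.0)) = 10.3 + (0.72286)·(-1.6) = 9.1434.

9.1434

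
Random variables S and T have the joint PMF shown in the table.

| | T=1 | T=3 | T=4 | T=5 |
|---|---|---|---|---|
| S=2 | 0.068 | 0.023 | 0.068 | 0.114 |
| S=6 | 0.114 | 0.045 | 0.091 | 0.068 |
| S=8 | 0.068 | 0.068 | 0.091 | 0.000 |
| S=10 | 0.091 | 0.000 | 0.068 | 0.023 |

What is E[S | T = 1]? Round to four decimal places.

P(T = 1) = 0.341.
Σ S·P over the event = 2·(0.068) + 6·(0.114) + 8·(0.068) + 10·(0.091) = 2.274.
E[S | T = 1] = (2.274) / (0.341) = 6.6686.

6.6686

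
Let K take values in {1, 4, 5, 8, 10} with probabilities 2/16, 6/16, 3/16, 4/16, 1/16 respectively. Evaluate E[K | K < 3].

1

P(K < 3) = 1/8.
Σ over the event: 1·1/8 = 1/8.
E[K | K < 3] = (1/8) / (1/8) = 1.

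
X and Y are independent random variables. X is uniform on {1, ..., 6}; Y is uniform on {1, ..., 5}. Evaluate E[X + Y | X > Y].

7

P(X > Y) = 1/2.
Summing (X+Y)·P(x,y) over outcomes with X > Y gives 7/2.
E[X + Y | X > Y] = (7/2) / (1/2) = 7.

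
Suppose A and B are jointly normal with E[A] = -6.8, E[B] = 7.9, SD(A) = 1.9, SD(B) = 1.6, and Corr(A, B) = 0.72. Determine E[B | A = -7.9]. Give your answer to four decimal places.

7.2331

E[B | A=x] = μ_B + ρ(σ_B/σ_A)(x − μ_A) for jointly normal variables.
E[B | A=-7.9] = 7.9 + (0.72)·(1.6/1.9)·(-7.9 − (-6.8)) = 7.9 + (0.606316)·(-1.1) = 7.2331.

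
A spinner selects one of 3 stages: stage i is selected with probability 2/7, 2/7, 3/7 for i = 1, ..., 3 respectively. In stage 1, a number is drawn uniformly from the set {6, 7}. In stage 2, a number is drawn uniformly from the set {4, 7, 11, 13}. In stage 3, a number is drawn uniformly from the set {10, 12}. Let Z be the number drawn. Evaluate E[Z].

E[Z | stage 1] = (6+7)/2 = 13/2.
E[Z | stage 2] = (4+7+11+13)/4 = 35/4.
E[Z | stage 3] = (10+12)/2 = 11.
By the law of total expectation,
E[Z] = (2/7)·(13/2) + (2/7)·(35/4) + (3/7)·(11) = 127/14.

127/14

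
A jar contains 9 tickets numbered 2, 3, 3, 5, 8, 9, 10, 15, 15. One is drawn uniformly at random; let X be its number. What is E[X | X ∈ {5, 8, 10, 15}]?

53/5

P(X ∈ {5, 8, 10, 15}) = 5/9.
Σ over the event: 5·1/9 + 8·1/9 + 10·1/9 + 15·2/9 = 53/9.
E[X | X ∈ {5, 8, 10, 15}] = (53/9) / (5/9) = 53/5.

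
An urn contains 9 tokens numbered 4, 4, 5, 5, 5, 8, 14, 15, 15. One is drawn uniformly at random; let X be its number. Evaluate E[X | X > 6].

13

P(X > 6) = 4/9.
Σ over the event: 8·1/9 + 14·1/9 + 15·2/9 = 52/9.
E[X | X > 6] = (52/9) / (4/9) = 13.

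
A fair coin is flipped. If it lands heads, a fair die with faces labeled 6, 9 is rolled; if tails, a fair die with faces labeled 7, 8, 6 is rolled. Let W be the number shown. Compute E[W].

29/4

E[W | heads] = (6+9)/2 = 15/2.
E[W | tails] = (7+8+6)/3 = 7.
By the law of total expectation,
E[W] = (1/2)·(15/2) + (1/2)·(7) = 29/4.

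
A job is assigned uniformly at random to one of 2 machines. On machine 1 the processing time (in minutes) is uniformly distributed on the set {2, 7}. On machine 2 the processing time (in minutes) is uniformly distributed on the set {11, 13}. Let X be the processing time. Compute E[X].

E[X | machine 1] = (2+7)/2 = 9/2.
E[X | machine 2] = (11+13)/2 = 12.
By the law of total expectation,
E[X] = (1/2)·(9/2) + (1/2)·(12) = 33/4.

33/4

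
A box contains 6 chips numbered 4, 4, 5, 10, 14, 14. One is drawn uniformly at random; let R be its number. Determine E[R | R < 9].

13/3

P(R < 9) = 1/2.
Σ over the event: 4·1/3 + 5·1/6 = 13/6.
E[R | R < 9] = (13/6) / (1/2) = 13/3.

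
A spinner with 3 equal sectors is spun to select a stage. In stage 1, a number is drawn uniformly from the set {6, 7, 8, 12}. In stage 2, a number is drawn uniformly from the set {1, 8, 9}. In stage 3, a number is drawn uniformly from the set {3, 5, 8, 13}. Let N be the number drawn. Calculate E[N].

43/6

E[N | stage 1] = (6+7+8+12)/4 = 33/4.
E[N | stage 2] = (1+8+9)/3 = 6.
E[N | stage 3] = (3+5+8+13)/4 = 29/4.
E[N] = (1/3)·(33/4) + (1/3)·(6) + (1/3)·(29/4) = 43/6.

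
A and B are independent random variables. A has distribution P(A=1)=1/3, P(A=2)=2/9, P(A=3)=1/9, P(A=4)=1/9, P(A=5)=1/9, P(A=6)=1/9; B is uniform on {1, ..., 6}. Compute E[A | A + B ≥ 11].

P(A + B ≥ 11) = 1/18.
Summing A·P(x,y) over outcomes with A + B ≥ 11 gives 17/54.
E[A | A + B ≥ 11] = (17/54) / (1/18) = 17/3.

17/3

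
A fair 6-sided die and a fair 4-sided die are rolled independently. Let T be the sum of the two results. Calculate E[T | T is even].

6

P(T is even) = 1/2.
Σ over the event: 2·1/24 + 4·1/8 + 6·1/6 + 8·1/8 + 10·1/24 = 3.
E[T | T is even] = (3) / (1/2) = 6.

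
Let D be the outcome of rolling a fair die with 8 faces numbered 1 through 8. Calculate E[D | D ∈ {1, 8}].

P(D ∈ {1, 8}) = 1/4.
Σ over the event: 1·1/8 + 8·1/8 = 9/8.
E[D | D ∈ {1, 8}] = (9/8) / (1/4) = 9/2.

9/2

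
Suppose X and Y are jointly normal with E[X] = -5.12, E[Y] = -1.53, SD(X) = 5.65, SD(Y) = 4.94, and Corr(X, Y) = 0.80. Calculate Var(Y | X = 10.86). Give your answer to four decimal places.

The conditional variance in a bivariate normal is σ_Y²(1 − ρ²), independent of x.
Var(Y | X=10.86) = (4.94)²·(1 − (0.80)²) = 24.4036·0.36 = 8.7853.

8.7853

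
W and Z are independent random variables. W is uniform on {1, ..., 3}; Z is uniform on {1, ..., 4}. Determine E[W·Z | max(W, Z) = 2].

Outcomes with max(W, Z) = 2: (1,2), (2,1), (2,2), each with probability 1/12.
E[W·Z | max(W, Z) = 2] = (2 + 2 + 4) / 3 = 8/3.

8/3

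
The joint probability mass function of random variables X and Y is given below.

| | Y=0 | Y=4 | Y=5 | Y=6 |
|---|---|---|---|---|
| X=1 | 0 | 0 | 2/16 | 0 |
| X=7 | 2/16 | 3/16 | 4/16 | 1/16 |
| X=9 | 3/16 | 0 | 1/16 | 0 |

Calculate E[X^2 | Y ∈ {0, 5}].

155/3

P(Y ∈ {0, 5}) = 3/4.
Σ X^2·P over the event = 1·(2/16) + 49·(2/16) + 49·(4/16) + 81·(3/16) + 81·(1/16) = 155/4.
E[X^2 | Y ∈ {0, 5}] = (155/4) / (3/4) = 155/3.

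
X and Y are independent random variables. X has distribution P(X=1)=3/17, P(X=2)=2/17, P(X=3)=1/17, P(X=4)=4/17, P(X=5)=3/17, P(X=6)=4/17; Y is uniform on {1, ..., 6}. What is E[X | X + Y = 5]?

13/5

P(X + Y = 5) = 5/51.
Summing X·P(x,y) over outcomes with X + Y = 5 gives 13/51.
E[X | X + Y = 5] = (13/51) / (5/51) = 13/5.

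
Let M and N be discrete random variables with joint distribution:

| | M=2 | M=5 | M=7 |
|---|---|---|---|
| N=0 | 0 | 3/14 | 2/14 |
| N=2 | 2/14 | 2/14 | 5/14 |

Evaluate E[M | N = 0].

29/5

P(N = 0) = 5/14.
Σ M·P over the event = 5·(3/14) + 7·(2/14) = 29/14.
E[M | N = 0] = (29/14) / (5/14) = 29/5.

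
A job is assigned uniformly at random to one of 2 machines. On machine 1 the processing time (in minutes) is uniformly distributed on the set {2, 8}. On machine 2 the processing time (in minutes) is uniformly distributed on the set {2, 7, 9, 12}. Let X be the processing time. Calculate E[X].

E[X | machine 1] = (2+8)/2 = 5.
E[X | machine 2] = (2+7+9+12)/4 = 15/2.
E[X] = (1/2)·(5) + (1/2)·(15/2) = 25/4.

25/4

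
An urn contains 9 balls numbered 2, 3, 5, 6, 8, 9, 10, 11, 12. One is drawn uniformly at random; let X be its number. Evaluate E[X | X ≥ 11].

P(X ≥ 11) = 2/9.
Σ over the event: 11·1/9 + 12·1/9 = 23/9.
E[X | X ≥ 11] = (23/9) / (2/9) = 23/2.

23/2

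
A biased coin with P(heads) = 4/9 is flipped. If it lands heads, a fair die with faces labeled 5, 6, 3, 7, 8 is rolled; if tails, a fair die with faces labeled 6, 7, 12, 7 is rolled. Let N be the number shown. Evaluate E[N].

E[N | heads] = (5+6+3+7+8)/5 = 29/5.
E[N | tails] = (6+7+12+7)/4 = 8.
E[N] = (4/9)·(29/5) + (5/9)·(8) = 316/45.

316/45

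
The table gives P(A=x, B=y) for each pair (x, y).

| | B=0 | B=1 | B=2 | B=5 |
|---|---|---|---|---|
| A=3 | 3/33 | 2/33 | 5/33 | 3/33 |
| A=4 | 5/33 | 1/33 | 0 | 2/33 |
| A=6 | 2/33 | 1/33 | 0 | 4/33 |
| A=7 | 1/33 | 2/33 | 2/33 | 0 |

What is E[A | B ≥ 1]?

P(B ≥ 1) = 2/3.
Summing A·P(A=x,B=y) over the conditioning event gives 100/33.
E[A | B ≥ 1] = (100/33) / (2/3) = 50/11.

50/11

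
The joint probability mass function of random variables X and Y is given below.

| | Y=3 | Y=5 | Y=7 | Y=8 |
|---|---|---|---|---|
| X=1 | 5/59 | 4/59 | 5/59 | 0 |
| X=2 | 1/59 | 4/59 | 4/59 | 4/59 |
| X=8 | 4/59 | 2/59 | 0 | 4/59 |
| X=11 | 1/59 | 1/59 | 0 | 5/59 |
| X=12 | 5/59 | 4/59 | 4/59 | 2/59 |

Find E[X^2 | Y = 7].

P(Y = 7) = 13/59.
Σ X^2·P over the event = 1·(5/59) + 4·(4/59) + 144·(4/59) = 597/59.
E[X^2 | Y = 7] = (597/59) / (13/59) = 597/13.

597/13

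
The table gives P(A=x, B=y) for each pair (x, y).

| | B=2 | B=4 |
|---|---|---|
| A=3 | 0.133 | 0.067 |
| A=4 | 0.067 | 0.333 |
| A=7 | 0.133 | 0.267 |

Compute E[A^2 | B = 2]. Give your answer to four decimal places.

26.3844

P(B = 2) = 0.333.
Σ A^2·P over the event = 9·(0.133) + 16·(0.067) + 49·(0.133) = 8.786.
E[A^2 | B = 2] = (8.786) / (0.333) = 26.3844.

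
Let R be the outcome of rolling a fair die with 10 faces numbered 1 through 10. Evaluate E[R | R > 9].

10

Given R > 9, R is equally likely to be any of {10}.
E[R | R > 9] = (10) / 1 = 10.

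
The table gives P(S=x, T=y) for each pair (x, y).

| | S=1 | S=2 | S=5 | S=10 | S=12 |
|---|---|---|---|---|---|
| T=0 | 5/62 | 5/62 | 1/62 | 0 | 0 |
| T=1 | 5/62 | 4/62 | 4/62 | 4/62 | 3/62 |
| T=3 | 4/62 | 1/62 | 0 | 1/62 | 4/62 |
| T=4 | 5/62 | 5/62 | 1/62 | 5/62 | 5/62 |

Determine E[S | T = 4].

130/21

P(T = 4) = 21/62.
Σ S·P over the event = 1·(5/62) + 2·(5/62) + 5·(1/62) + 10·(5/62) + 12·(5/62) = 65/31.
E[S | T = 4] = (65/31) / (21/62) = 130/21.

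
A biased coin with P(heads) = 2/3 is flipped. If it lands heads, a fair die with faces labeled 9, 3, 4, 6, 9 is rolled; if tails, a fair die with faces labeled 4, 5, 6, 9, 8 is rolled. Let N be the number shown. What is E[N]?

E[N | heads] = (9+3+4+6+9)/5 = 31/5.
E[N | tails] = (4+5+6+9+8)/5 = 32/5.
By the law of total expectation,
E[N] = (2/3)·(31/5) + (1/3)·(32/5) = 94/15.

94/15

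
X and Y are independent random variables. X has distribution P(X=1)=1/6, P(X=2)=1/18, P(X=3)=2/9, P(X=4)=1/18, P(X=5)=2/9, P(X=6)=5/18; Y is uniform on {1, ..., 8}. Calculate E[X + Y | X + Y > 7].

917/89

P(X + Y > 7) = 89/144.
Summing (X+Y)·P(x,y) over outcomes with X + Y > 7 gives 917/144.
E[X + Y | X + Y > 7] = (917/144) / (89/144) = 917/89.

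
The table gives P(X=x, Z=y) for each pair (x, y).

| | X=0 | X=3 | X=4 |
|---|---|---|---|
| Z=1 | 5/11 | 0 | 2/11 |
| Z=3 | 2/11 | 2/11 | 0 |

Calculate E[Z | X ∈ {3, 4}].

2

P(X ∈ {3, 4}) = 4/11.
Σ Z·P over the event = 3·(2/11) + 1·(2/11) = 8/11.
E[Z | X ∈ {3, 4}] = (8/11) / (4/11) = 2.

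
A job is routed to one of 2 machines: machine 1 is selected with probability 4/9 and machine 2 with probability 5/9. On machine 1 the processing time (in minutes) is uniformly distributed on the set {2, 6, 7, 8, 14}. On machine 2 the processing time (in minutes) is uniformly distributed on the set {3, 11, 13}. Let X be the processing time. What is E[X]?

E[X | machine 1] = (2+6+7+8+14)/5 = 37/5.
E[X | machine 2] = (3+11+13)/3 = 9.
E[X] = (4/9)·(37/5) + (5/9)·(9) = 373/45.

373/45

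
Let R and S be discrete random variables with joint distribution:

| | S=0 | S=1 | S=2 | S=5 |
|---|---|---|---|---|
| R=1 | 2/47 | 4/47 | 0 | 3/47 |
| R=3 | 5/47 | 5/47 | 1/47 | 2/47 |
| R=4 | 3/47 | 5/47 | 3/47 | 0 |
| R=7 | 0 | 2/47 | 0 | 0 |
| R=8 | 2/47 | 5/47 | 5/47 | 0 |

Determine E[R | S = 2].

P(S = 2) = 9/47.
Σ R·P over the event = 3·(1/47) + 4·(3/47) + 8·(5/47) = 55/47.
E[R | S = 2] = (55/47) / (9/47) = 55/9.

55/9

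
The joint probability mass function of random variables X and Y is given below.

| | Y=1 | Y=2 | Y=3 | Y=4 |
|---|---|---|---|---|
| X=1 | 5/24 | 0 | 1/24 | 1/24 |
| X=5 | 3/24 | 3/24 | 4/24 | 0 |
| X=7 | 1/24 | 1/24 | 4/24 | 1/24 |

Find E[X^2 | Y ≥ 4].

P(Y ≥ 4) = 1/12.
Σ X^2·P over the event = 1·(1/24) + 49·(1/24) = 25/12.
E[X^2 | Y ≥ 4] = (25/12) / (1/12) = 25.

25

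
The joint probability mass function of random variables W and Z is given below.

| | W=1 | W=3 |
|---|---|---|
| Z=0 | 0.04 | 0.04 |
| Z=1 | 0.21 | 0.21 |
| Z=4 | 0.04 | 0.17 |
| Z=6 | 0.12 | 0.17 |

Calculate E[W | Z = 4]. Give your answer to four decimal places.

P(Z = 4) = 0.21.
Σ W·P over the event = 1·(0.04) + 3·(0.17) = 0.55.
E[W | Z = 4] = (0.55) / (0.21) = 2.6190.

2.6190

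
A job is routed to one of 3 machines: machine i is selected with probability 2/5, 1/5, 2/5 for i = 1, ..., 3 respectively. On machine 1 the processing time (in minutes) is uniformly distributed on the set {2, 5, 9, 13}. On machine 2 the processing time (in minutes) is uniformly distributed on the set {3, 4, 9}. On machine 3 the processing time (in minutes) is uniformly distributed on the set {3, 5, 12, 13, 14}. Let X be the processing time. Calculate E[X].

E[X | machine 1] = (2+5+9+13)/4 = 29/4.
E[X | machine 2] = (3+4+9)/3 = 16/3.
E[X | machine 3] = (3+5+12+13+14)/5 = 47/5.
E[X] = (2/5)·(29/4) + (1/5)·(16/3) + (2/5)·(47/5) = 1159/150.

1159/150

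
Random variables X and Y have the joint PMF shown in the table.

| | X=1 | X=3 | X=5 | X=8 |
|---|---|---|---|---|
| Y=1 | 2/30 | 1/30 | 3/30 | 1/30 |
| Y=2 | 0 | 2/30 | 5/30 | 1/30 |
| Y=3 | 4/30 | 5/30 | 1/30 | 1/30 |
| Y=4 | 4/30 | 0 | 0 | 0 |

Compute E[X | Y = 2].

P(Y = 2) = 4/15.
Σ X·P over the event = 3·(2/30) + 5·(5/30) + 8·(1/30) = 13/10.
E[X | Y = 2] = (13/10) / (4/15) = 39/8.

39/8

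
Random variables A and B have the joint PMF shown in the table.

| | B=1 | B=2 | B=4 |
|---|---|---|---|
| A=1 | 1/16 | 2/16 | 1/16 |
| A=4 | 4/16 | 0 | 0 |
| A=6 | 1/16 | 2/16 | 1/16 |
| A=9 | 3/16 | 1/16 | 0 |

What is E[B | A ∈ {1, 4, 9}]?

P(A ∈ {1, 4, 9}) = 3/4.
Σ B·P over the event = 1·(1/16) + 2·(2/16) + 4·(1/16) + 1·(4/16) + 1·(3/16) + 2·(1/16) = 9/8.
E[B | A ∈ {1, 4, 9}] = (9/8) / (3/4) = 3/2.

3/2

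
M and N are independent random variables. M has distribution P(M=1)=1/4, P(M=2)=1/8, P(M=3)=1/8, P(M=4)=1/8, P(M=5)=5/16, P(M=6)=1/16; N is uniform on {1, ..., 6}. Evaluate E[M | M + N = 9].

9/2

P(M + N = 9) = 5/48.
Summing M·P(x,y) over outcomes with M + N = 9 gives 15/32.
E[M | M + N = 9] = (15/32) / (5/48) = 9/2.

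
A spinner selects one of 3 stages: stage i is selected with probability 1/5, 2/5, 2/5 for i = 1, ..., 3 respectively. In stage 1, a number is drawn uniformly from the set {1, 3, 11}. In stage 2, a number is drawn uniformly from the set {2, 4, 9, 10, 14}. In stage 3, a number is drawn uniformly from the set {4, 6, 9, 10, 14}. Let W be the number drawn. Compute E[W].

E[W | stage 1] = (1+3+11)/3 = 5.
E[W | stage 2] = (2+4+9+10+14)/5 = 39/5.
E[W | stage 3] = (4+6+9+10+14)/5 = 43/5.
By the law of total expectation,
E[W] = (1/5)·(5) + (2/5)·(39/5) + (2/5)·(43/5) = 189/25.

189/25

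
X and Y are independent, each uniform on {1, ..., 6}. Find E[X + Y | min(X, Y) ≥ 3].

P(min(X, Y) ≥ 3) = 4/9.
Summing (X+Y)·P(x,y) over outcomes with min(X, Y) ≥ 3 gives 4.
E[X + Y | min(X, Y) ≥ 3] = (4) / (4/9) = 9.

9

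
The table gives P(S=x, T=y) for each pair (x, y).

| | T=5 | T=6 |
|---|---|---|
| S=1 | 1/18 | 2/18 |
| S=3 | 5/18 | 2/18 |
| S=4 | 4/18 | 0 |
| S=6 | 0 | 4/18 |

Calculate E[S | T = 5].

P(T = 5) = 5/9.
Σ S·P over the event = 1·(1/18) + 3·(5/18) + 4·(4/18) = 16/9.
E[S | T = 5] = (16/9) / (5/9) = 16/5.

16/5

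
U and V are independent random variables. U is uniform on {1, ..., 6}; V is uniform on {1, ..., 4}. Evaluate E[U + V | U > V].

P(U > V) = 7/12.
Summing (U+V)·P(x,y) over outcomes with U > V gives 47/12.
E[U + V | U > V] = (47/12) / (7/12) = 47/7.

47/7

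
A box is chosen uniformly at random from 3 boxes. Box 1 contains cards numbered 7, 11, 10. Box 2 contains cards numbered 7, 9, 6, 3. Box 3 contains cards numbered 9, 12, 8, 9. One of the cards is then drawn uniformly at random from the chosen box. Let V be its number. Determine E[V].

E[V | box 1] = (7+11+10)/3 = 28/3.
E[V | box 2] = (7+9+6+3)/4 = 25/4.
E[V | box 3] = (9+12+8+9)/4 = 19/2.
By the law of total expectation,
E[V] = (1/3)·(28/3) + (1/3)·(25/4) + (1/3)·(19/2) = 301/36.

301/36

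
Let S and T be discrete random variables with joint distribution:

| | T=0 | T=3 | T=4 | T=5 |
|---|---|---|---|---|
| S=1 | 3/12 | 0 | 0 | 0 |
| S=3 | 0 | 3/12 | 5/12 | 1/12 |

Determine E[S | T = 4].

3

P(T = 4) = 5/12.
Σ S·P over the event = 3·(5/12) = 5/4.
E[S | T = 4] = (5/4) / (5/12) = 3.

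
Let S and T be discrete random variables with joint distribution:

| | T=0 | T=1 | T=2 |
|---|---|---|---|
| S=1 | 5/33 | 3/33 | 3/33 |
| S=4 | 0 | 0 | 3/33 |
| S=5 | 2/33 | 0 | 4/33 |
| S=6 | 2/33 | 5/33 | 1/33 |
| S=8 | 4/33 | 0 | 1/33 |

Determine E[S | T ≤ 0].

59/13

P(T ≤ 0) = 13/33.
Σ S·P over the event = 1·(5/33) + 5·(2/33) + 6·(2/33) + 8·(4/33) = 59/33.
E[S | T ≤ 0] = (59/33) / (13/33) = 59/13.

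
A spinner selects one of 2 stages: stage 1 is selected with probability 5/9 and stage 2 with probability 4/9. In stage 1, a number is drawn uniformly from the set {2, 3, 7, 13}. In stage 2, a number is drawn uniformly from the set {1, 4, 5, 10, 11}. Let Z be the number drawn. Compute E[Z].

E[Z | stage 1] = (2+3+7+13)/4 = 25/4.
E[Z | stage 2] = (1+4+5+10+11)/5 = 31/5.
E[Z] = (5/9)·(25/4) + (4/9)·(31/5) = 1121/180.

1121/180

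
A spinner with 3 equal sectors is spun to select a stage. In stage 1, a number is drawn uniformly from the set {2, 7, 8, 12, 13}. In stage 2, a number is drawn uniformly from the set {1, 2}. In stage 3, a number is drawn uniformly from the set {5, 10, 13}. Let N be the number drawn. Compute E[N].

E[N | stage 1] = (2+7+8+12+13)/5 = 42/5.
E[N | stage 2] = (1+2)/2 = 3/2.
E[N | stage 3] = (5+10+13)/3 = 28/3.
E[N] = (1/3)·(42/5) + (1/3)·(3/2) + (1/3)·(28/3) = 577/90.

577/90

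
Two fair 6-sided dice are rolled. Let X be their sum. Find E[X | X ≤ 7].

16/3

P(X ≤ 7) = 7/12.
Σ over the event: 2·1/36 + 3·1/18 + 4·1/12 + 5·1/9 + 6·5/36 + 7·1/6 = 28/9.
E[X | X ≤ 7] = (28/9) / (7/12) = 16/3.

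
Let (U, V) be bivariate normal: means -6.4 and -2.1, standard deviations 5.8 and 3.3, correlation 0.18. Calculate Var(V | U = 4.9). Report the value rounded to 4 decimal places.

The conditional variance in a bivariate normal is σ_V²(1 − ρ²), independent of x.
Var(V | U=4.9) = (3.3)²·(1 − (0.18)²) = 10.89·0.9676 = 10.5372.

10.5372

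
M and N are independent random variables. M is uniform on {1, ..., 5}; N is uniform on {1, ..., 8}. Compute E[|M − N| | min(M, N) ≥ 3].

35/18

P(min(M, N) ≥ 3) = 9/20.
Summing |M−N|·P(x,y) over outcomes with min(M, N) ≥ 3 gives 7/8.
E[|M − N| | min(M, N) ≥ 3] = (7/8) / (9/20) = 35/18.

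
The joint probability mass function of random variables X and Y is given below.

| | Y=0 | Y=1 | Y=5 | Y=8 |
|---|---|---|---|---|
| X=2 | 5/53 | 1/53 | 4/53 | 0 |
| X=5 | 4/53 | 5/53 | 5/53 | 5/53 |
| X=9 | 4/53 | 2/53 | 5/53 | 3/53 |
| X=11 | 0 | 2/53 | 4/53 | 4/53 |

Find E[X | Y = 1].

67/10

P(Y = 1) = 10/53.
Σ X·P over the event = 2·(1/53) + 5·(5/53) + 9·(2/53) + 11·(2/53) = 67/53.
E[X | Y = 1] = (67/53) / (10/53) = 67/10.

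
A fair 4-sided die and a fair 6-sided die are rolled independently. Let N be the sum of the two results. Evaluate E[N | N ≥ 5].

P(N ≥ 5) = 3/4.
Σ over the event: 5·1/6 + 6·1/6 + 7·1/6 + 8·1/8 + 9·1/12 + 10·1/24 = 31/6.
E[N | N ≥ 5] = (31/6) / (3/4) = 62/9.

62/9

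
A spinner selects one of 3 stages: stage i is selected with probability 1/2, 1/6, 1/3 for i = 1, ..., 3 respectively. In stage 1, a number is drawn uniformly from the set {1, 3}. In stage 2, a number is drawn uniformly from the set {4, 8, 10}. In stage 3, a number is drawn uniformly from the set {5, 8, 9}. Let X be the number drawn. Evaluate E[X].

14/3

E[X | stage 1] = (1+3)/2 = 2.
E[X | stage 2] = (4+8+10)/3 = 22/3.
E[X | stage 3] = (5+8+9)/3 = 22/3.
E[X] = (1/2)·(2) + (1/6)·(22/3) + (1/3)·(22/3) = 14/3.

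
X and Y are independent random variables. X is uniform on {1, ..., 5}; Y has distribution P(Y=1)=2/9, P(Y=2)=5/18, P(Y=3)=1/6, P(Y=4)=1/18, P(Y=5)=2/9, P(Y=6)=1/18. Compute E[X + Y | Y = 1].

4

P(Y = 1) = 2/9.
Summing (X+Y)·P(x,y) over outcomes with Y = 1 gives 8/9.
E[X + Y | Y = 1] = (8/9) / (2/9) = 4.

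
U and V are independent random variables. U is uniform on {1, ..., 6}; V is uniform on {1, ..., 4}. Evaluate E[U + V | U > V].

P(U > V) = 7/12.
Summing (U+V)·P(x,y) over outcomes with U > V gives 47/12.
E[U + V | U > V] = (47/12) / (7/12) = 47/7.

47/7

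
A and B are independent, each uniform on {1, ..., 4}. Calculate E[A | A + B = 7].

P(A + B = 7) = 1/8.
Summing A·P(x,y) over outcomes with A + B = 7 gives 7/16.
E[A | A + B = 7] = (7/16) / (1/8) = 7/2.

7/2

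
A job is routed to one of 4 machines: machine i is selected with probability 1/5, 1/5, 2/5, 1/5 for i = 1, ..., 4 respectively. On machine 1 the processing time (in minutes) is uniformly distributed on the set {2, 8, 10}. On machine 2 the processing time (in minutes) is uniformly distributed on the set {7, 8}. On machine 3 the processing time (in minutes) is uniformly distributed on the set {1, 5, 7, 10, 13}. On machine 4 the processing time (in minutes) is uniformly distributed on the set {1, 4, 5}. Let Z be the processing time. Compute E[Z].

E[Z | machine 1] = (2+8+10)/3 = 20/3.
E[Z | machine 2] = (7+8)/2 = 15/2.
E[Z | machine 3] = (1+5+7+10+13)/5 = 36/5.
E[Z | machine 4] = (1+4+5)/3 = 10/3.
E[Z] = (1/5)·(20/3) + (1/5)·(15/2) + (2/5)·(36/5) + (1/5)·(10/3) = 319/50.

319/50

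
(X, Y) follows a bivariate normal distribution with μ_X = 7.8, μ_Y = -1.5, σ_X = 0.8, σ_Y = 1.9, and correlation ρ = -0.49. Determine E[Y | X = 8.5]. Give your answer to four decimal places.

The regression of Y on X has slope ρ·σ_Y/σ_X and passes through (μ_X, μ_Y).
E[Y | X=8.5] = -1.5 + (-0.49)·(1.9/0.8)·(8.5 − (7.8)) = -1.5 + (-1.16375)·(0.7) = -2.3146.

-2.3146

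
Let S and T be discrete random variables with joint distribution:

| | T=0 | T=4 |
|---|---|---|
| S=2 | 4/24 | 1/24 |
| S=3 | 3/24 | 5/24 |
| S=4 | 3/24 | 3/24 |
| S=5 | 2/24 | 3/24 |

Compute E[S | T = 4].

11/3

P(T = 4) = 1/2.
Summing S·P(S=x,T=y) over the conditioning event gives 11/6.
E[S | T = 4] = (11/6) / (1/2) = 11/3.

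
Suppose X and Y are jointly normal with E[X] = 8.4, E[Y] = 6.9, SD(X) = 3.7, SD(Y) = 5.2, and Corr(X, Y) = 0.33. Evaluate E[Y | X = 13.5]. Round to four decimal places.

9.2653

E[Y | X=x] = μ_Y + ρ(σ_Y/σ_X)(x − μ_X) for jointly normal variables.
E[Y | X=13.5] = 6.9 + (0.33)·(5.2/3.7)·(13.5 − (8.4)) = 6.9 + (0.46378)·(5.1) = 9.2653.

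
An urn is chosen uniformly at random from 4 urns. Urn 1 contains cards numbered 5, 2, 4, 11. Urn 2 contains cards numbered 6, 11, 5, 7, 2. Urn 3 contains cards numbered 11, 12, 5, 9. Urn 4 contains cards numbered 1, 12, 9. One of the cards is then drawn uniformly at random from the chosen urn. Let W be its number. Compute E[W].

1697/240

E[W | urn 1] = (5+2+4+11)/4 = 11/2.
E[W | urn 2] = (6+11+5+7+2)/5 = 31/5.
E[W | urn 3] = (11+12+5+9)/4 = 37/4.
E[W | urn 4] = (1+12+9)/3 = 22/3.
By the law of total expectation,
E[W] = (1/4)·(11/2) + (1/4)·(31/5) + (1/4)·(37/4) + (1/4)·(22/3) = 1697/240.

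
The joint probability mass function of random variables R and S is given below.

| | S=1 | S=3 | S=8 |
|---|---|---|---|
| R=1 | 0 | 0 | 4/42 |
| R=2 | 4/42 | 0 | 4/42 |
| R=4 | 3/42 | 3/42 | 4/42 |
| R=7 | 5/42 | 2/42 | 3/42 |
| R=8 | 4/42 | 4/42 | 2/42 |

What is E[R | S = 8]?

P(S = 8) = 17/42.
Σ R·P over the event = 1·(4/42) + 2·(4/42) + 4·(4/42) + 7·(3/42) + 8·(2/42) = 65/42.
E[R | S = 8] = (65/42) / (17/42) = 65/17.

65/17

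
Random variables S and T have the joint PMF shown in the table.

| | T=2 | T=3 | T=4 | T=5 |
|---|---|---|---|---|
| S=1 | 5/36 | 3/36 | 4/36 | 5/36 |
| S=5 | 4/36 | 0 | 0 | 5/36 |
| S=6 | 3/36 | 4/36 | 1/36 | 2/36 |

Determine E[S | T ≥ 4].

P(T ≥ 4) = 17/36.
Σ S·P over the event = 1·(4/36) + 1·(5/36) + 5·(5/36) + 6·(1/36) + 6·(2/36) = 13/9.
E[S | T ≥ 4] = (13/9) / (17/36) = 52/17.

52/17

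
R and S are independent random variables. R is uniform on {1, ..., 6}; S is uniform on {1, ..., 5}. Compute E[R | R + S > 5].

17/4

P(R + S > 5) = 2/3.
Summing R·P(x,y) over outcomes with R + S > 5 gives 17/6.
E[R | R + S > 5] = (17/6) / (2/3) = 17/4.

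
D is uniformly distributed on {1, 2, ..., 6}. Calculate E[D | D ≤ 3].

Given D ≤ 3, D is equally likely to be any of {1, 2, 3}.
E[D | D ≤ 3] = (1 + 2 + 3) / 3 = 2.

2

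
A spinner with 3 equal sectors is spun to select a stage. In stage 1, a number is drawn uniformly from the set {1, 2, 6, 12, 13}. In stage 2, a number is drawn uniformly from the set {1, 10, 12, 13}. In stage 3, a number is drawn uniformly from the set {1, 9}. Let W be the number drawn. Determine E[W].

E[W | stage 1] = (1+2+6+12+13)/5 = 34/5.
E[W | stage 2] = (1+10+12+13)/4 = 9.
E[W | stage 3] = (1+9)/2 = 5.
E[W] = (1/3)·(34/5) + (1/3)·(9) + (1/3)·(5) = 104/15.

104/15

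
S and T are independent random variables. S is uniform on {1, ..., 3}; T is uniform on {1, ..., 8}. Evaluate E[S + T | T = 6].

Outcomes with T = 6: (1,6), (2,6), (3,6), each with probability 1/24.
E[S + T | T = 6] = (7 + 8 + 9) / 3 = 8.

8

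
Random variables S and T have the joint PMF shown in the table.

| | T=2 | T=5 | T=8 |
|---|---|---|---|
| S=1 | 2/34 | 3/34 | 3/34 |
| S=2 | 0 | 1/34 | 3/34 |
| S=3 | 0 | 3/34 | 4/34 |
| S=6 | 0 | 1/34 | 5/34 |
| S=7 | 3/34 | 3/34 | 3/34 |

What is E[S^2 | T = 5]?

217/11

P(T = 5) = 11/34.
Σ S^2·P over the event = 1·(3/34) + 4·(1/34) + 9·(3/34) + 36·(1/34) + 49·(3/34) = 217/34.
E[S^2 | T = 5] = (217/34) / (11/34) = 217/11.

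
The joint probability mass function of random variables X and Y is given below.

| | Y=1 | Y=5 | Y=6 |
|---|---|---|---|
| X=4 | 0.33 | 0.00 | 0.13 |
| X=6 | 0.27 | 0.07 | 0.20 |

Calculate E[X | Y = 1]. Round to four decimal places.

4.9000

P(Y = 1) = 0.60.
Σ X·P over the event = 4·(0.33) + 6·(0.27) = 2.94.
E[X | Y = 1] = (2.94) / (0.60) = 4.9000.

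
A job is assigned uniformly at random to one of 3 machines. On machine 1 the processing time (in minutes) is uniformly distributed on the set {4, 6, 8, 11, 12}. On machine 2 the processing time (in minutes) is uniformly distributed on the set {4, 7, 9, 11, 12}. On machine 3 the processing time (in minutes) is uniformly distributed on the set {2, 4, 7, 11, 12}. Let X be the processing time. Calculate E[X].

E[X | machine 1] = (4+6+8+11+12)/5 = 41/5.
E[X | machine 2] = (4+7+9+11+12)/5 = 43/5.
E[X | machine 3] = (2+4+7+11+12)/5 = 36/5.
By the law of total expectation,
E[X] = (1/3)·(41/5) + (1/3)·(43/5) + (1/3)·(36/5) = 8.

8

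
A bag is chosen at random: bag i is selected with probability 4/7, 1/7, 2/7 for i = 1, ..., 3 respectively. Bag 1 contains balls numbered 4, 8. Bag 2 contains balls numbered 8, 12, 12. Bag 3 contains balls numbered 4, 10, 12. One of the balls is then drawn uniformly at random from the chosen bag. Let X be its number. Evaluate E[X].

52/7

E[X | bag 1] = (4+8)/2 = 6.
E[X | bag 2] = (8+12+12)/3 = 32/3.
E[X | bag 3] = (4+10+12)/3 = 26/3.
By the law of total expectation,
E[X] = (4/7)·(6) + (1/7)·(32/3) + (2/7)·(26/3) = 52/7.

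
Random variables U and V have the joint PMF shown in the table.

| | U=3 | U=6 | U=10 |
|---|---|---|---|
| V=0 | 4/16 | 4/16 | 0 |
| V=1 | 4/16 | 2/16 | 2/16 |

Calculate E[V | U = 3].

1/2

P(U = 3) = 1/2.
Σ V·P over the event = 0·(4/16) + 1·(4/16) = 1/4.
E[V | U = 3] = (1/4) / (1/2) = 1/2.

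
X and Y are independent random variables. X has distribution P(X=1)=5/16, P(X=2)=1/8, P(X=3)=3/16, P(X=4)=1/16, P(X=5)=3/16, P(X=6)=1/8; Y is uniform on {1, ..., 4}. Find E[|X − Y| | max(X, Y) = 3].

P(max(X, Y) = 3) = 1/4.
Summing |X−Y|·P(x,y) over outcomes with max(X, Y) = 3 gives 21/64.
E[|X − Y| | max(X, Y) = 3] = (21/64) / (1/4) = 21/16.

21/16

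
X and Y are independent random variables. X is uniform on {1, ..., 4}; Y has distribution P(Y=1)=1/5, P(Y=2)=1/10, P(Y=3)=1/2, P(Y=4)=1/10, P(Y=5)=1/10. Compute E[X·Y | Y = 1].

5/2

P(Y = 1) = 1/5.
Summing XY·P(x,y) over outcomes with Y = 1 gives 1/2.
E[X·Y | Y = 1] = (1/2) / (1/5) = 5/2.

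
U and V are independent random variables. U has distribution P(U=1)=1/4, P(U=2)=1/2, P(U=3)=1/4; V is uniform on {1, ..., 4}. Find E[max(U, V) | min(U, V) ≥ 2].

28/9

P(min(U, V) ≥ 2) = 9/16.
Summing max(U,V)·P(x,y) over outcomes with min(U, V) ≥ 2 gives 7/4.
E[max(U, V) | min(U, V) ≥ 2] = (7/4) / (9/16) = 28/9.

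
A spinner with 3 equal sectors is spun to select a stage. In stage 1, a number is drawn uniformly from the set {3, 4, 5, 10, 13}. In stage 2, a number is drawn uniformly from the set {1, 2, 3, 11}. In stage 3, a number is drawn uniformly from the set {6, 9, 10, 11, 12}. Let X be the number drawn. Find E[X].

E[X | stage 1] = (3+4+5+10+13)/5 = 7.
E[X | stage 2] = (1+2+3+11)/4 = 17/4.
E[X | stage 3] = (6+9+10+11+12)/5 = 48/5.
E[X] = (1/3)·(7) + (1/3)·(17/4) + (1/3)·(48/5) = 139/20.

139/20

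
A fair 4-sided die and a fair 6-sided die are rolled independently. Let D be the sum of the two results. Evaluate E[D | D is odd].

P(D is odd) = 1/2.
Σ over the event: 3·1/12 + 5·1/6 + 7·1/6 + 9·1/12 = 3.
E[D | D is odd] = (3) / (1/2) = 6.

6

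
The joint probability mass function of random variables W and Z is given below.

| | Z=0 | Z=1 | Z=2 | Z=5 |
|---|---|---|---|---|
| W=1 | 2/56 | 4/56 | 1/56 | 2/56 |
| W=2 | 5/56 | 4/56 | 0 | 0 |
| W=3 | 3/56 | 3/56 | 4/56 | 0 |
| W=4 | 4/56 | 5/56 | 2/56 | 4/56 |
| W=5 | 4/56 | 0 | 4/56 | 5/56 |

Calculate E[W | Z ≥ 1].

P(Z ≥ 1) = 19/28.
Summing W·P(W=x,Z=y) over the conditioning event gives 125/56.
E[W | Z ≥ 1] = (125/56) / (19/28) = 125/38.

125/38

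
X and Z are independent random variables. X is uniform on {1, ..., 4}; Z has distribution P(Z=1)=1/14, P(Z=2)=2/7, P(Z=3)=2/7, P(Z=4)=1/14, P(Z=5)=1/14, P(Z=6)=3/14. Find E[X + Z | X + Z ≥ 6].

P(X + Z ≥ 6) = 31/56.
Summing (X+Z)·P(x,y) over outcomes with X + Z ≥ 6 gives 229/56.
E[X + Z | X + Z ≥ 6] = (229/56) / (31/56) = 229/31.

229/31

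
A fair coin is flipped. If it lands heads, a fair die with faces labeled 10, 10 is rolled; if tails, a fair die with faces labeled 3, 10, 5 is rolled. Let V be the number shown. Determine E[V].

8

E[V | heads] = (10+10)/2 = 10.
E[V | tails] = (3+10+5)/3 = 6.
E[V] = (1/2)·(10) + (1/2)·(6) = 8.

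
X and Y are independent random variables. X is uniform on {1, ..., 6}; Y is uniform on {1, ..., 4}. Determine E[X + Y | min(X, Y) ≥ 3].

Outcomes with min(X, Y) ≥ 3: (3,3), (3,4), (4,3), (4,4), (5,3), (5,4), (6,3), (6,4), each with probability 1/24.
E[X + Y | min(X, Y) ≥ 3] = (6 + 7 + 7 + 8 + 8 + 9 + 9 + 10) / 8 = 8.

8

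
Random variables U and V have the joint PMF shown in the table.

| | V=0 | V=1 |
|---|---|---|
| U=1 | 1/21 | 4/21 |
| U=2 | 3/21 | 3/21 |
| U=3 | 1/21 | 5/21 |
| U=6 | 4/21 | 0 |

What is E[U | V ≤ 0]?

P(V ≤ 0) = 3/7.
Σ U·P over the event = 1·(1/21) + 2·(3/21) + 3·(1/21) + 6·(4/21) = 34/21.
E[U | V ≤ 0] = (34/21) / (3/7) = 34/9.

34/9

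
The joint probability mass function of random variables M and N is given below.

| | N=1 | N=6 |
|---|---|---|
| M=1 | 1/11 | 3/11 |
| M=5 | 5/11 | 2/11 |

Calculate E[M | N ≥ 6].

13/5

P(N ≥ 6) = 5/11.
Σ M·P over the event = 1·(3/11) + 5·(2/11) = 13/11.
E[M | N ≥ 6] = (13/11) / (5/11) = 13/5.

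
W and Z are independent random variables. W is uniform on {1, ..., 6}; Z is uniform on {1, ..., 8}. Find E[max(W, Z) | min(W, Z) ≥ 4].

94/15

P(min(W, Z) ≥ 4) = 5/16.
Summing max(W,Z)·P(x,y) over outcomes with min(W, Z) ≥ 4 gives 47/24.
E[max(W, Z) | min(W, Z) ≥ 4] = (47/24) / (5/16) = 94/15.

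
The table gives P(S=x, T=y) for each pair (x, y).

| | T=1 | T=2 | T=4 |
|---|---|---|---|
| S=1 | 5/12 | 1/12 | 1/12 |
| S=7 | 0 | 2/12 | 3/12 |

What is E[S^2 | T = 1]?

P(T = 1) = 5/12.
Summing S^2·P(S=x,T=y) over the conditioning event gives 5/12.
E[S^2 | T = 1] = (5/12) / (5/12) = 1.

1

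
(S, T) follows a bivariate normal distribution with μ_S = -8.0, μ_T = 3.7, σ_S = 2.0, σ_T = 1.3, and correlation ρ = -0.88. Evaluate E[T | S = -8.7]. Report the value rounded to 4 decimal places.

The regression of T on S has slope ρ·σ_T/σ_S and passes through (μ_S, μ_T).
E[T | S=-8.7] = 3.7 + (-0.88)·(1.3/2.0)·(-8.7 − (-8.0)) = 3.7 + (-0.572)·(-0.7) = 4.1004.

4.1004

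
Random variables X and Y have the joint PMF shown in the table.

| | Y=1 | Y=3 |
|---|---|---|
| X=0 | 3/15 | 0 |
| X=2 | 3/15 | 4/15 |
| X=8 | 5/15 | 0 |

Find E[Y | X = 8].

P(X = 8) = 1/3.
Summing Y·P(X=x,Y=y) over the conditioning event gives 1/3.
E[Y | X = 8] = (1/3) / (1/3) = 1.

1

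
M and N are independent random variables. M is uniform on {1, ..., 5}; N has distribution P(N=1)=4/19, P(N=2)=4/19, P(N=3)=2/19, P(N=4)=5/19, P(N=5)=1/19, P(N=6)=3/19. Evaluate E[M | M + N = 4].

P(M + N = 4) = 2/19.
Summing M·P(x,y) over outcomes with M + N = 4 gives 22/95.
E[M | M + N = 4] = (22/95) / (2/19) = 11/5.

11/5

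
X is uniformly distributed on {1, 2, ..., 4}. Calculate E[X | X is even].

3

Given X is even, X is equally likely to be any of {2, 4}.
E[X | X is even] = (2 + 4) / 2 = 3.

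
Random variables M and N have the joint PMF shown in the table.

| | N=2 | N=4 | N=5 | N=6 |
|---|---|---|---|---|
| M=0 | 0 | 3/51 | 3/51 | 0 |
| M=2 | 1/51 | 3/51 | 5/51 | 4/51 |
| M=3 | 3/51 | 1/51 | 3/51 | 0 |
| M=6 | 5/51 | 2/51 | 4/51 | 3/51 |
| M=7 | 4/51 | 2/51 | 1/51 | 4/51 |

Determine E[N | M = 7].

P(M = 7) = 11/51.
Σ N·P over the event = 2·(4/51) + 4·(2/51) + 5·(1/51) + 6·(4/51) = 15/17.
E[N | M = 7] = (15/17) / (11/51) = 45/11.

45/11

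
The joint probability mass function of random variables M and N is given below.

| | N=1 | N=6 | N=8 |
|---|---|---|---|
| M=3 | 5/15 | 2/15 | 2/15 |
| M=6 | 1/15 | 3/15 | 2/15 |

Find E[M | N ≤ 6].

45/11

P(N ≤ 6) = 11/15.
Σ M·P over the event = 3·(5/15) + 3·(2/15) + 6·(1/15) + 6·(3/15) = 3.
E[M | N ≤ 6] = (3) / (11/15) = 45/11.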